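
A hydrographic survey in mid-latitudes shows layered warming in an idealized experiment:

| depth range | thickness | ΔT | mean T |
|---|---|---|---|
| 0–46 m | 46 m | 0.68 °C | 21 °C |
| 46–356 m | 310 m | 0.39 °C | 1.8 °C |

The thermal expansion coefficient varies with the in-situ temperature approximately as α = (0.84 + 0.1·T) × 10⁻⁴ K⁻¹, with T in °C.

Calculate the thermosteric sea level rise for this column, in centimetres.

Δh = 2.15 cm

Layer 1: α = (0.84 + 0.1×21)×10⁻⁴ = 2.94×10⁻⁴ K⁻¹
Layer 2: α = (0.84 + 0.1×1.8)×10⁻⁴ = 1.02×10⁻⁴ K⁻¹
0–46 m: 0.68 × 2.94×10⁻⁴ × 46 = 0.00919632 m
46–356 m: 0.39 × 310 × 1.02×10⁻⁴ = 0.0123318 m
Δh = 0.00919632 + 0.0123318 = 0.02152812 m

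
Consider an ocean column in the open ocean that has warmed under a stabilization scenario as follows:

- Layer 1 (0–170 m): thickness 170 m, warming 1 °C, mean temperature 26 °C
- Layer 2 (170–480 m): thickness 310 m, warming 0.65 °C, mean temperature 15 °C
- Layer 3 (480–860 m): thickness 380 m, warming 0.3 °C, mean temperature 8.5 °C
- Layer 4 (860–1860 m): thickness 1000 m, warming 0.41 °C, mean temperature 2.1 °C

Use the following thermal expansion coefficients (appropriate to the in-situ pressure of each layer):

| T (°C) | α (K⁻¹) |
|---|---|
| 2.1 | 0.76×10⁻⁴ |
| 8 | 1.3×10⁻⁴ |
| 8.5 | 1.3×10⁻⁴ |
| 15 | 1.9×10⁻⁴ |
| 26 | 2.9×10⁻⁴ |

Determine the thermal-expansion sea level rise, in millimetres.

Layer 1 at 26 °C → α = 2.9×10⁻⁴ K⁻¹
Layer 2 at 15 °C → α = 1.9×10⁻⁴ K⁻¹
Layer 3 at 8.5 °C → α = 1.3×10⁻⁴ K⁻¹
Layer 4 at 2.1 °C → α = 0.76×10⁻⁴ K⁻¹
Layer 1: 170 × 1 × 2.9×10⁻⁴ = 0.04930 m
Layer 2: 310 × 0.65 × 1.9×10⁻⁴ = 0.038285 m
480–860 m: 0.3 × 380 × 1.3×10⁻⁴ = 0.01482 m
860–1860 m: 0.76×10⁻⁴ × 1000 × 0.41 = 0.03116 m
Δh = 0.04930 + 0.038285 + 0.01482 + 0.03116 = 0.133565 m

Δh = 130 mm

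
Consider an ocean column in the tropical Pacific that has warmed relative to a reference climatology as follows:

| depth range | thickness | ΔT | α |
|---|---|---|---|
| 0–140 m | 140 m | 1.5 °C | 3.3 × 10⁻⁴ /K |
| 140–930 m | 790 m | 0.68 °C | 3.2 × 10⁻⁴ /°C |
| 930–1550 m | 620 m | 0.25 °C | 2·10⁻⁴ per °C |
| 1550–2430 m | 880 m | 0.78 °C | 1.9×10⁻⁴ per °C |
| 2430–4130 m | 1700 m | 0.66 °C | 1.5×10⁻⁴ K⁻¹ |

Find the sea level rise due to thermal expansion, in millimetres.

Layer 1: 140 × 1.5 × 3.3×10⁻⁴ = 0.06930 m
140–930 m: 3.2×10⁻⁴ × 0.68 × 790 = 0.171904 m
930–1550 m: 0.25 × 620 × 2×10⁻⁴ = 0.03100 m
1550–2430 m: 0.78 × 880 × 1.9×10⁻⁴ = 0.130416 m
0.66 × 1700 × 1.5×10⁻⁴ = 0.16830 m
Δh = 0.06930 + 0.171904 + 0.03100 + 0.130416 + 0.16830 = 0.57092 m ≈ 571 mm

571 mm of thermosteric rise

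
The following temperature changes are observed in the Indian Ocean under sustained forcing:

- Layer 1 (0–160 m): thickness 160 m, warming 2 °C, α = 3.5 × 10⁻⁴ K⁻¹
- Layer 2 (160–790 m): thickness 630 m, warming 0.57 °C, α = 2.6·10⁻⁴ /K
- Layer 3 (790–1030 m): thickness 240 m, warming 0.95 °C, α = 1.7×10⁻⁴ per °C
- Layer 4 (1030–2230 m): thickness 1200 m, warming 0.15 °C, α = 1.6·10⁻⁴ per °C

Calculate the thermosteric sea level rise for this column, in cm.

27 cm of thermosteric rise

0–160 m: 160 × 3.5×10⁻⁴ × 2 = 0.11200 m
630 × 2.6×10⁻⁴ × 0.57 = 0.093366 m
790–1030 m: 1.7×10⁻⁴ × 240 × 0.95 = 0.03876 m
0.15 × 1200 × 1.6×10⁻⁴ = 0.02880 m
Δh = 0.11200 + 0.093366 + 0.03876 + 0.02880 = 0.272926 m ≈ 27 cm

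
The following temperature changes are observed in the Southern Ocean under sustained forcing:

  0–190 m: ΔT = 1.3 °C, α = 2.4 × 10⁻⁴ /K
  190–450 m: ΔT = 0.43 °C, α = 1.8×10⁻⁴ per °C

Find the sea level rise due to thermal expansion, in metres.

Δh ≈ 0.0794 m

1.3 × 2.4×10⁻⁴ × 190 = 0.05928 m
Layer 2: 260 × 0.43 × 1.8×10⁻⁴ = 0.020124 m
Δh = 0.05928 + 0.020124 = 0.079404 m ≈ 0.0794 m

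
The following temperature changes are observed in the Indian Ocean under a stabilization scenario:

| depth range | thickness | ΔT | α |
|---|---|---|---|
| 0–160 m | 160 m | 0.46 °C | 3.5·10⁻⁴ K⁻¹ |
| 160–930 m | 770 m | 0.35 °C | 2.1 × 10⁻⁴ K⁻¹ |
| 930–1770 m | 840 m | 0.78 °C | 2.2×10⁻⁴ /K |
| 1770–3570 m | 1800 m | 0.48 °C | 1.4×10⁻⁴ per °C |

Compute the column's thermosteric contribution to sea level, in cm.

0–160 m: 160 × 0.46 × 3.5×10⁻⁴ = 0.02576 m
160–930 m: 0.35 × 770 × 2.1×10⁻⁴ = 0.056595 m
840 × 2.2×10⁻⁴ × 0.78 = 0.144144 m
Layer 4: 1.4×10⁻⁴ × 1800 × 0.48 = 0.12096 m
Δh = 0.02576 + 0.056595 + 0.144144 + 0.12096 = 0.347459 m ≈ 34.7 cm

about 34.7 cm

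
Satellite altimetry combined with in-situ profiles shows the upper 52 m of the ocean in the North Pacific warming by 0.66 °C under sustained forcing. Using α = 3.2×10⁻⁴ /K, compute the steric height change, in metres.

Δh = αΔT·H = 3.2×10⁻⁴ × 0.66 × 52 = 0.0109824 m

Δh = 0.0110 m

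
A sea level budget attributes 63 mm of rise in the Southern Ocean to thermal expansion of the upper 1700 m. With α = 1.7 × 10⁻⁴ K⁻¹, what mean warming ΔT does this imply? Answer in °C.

ΔT = Δh/(αH) = 0.063 / (1.7×10⁻⁴ × 1700) ≈ 0.2180 °C

ΔT ≈ 0.218 °C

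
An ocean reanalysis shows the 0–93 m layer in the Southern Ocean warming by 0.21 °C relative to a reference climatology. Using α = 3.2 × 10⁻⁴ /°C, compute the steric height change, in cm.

Δh = αΔT·H = 3.2×10⁻⁴ × 0.21 × 93 = 0.0062496 m

Δh = 0.625 cm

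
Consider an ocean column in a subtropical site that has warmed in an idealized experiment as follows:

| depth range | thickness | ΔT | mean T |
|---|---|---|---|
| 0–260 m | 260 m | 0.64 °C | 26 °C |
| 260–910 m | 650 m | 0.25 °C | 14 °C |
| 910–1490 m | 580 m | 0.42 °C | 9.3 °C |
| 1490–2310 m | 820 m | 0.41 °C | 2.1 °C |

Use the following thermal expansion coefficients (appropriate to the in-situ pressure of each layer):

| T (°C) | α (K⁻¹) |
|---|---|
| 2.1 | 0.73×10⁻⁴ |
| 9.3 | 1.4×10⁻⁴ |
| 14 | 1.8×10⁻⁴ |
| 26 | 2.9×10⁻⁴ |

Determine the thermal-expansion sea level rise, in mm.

Δh = 136 mm

Layer 1 at 26 °C → α = 2.9×10⁻⁴ K⁻¹
Layer 2 at 14 °C → α = 1.8×10⁻⁴ K⁻¹
Layer 3 at 9.3 °C → α = 1.4×10⁻⁴ K⁻¹
Layer 4 at 2.1 °C → α = 0.73×10⁻⁴ K⁻¹
Layer 1: 2.9×10⁻⁴ × 0.64 × 260 = 0.048256 m
0.25 × 1.8×10⁻⁴ × 650 = 0.02925 m
910–1490 m: 0.42 × 580 × 1.4×10⁻⁴ = 0.034104 m
Layer 4: 820 × 0.41 × 0.73×10⁻⁴ = 0.0245426 m
Δh = 0.048256 + 0.02925 + 0.034104 + 0.0245426 = 0.1361526 m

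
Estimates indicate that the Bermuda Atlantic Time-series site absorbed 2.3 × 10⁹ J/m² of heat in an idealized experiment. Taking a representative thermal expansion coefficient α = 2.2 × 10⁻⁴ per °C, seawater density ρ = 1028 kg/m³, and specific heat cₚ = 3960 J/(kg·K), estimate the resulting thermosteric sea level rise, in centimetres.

12 cm of thermosteric rise

Δh = αQ/(ρcₚ) = 2.2×10⁻⁴ × 2.3×10⁹ / (1028 × 3960) ≈ 0.12430 m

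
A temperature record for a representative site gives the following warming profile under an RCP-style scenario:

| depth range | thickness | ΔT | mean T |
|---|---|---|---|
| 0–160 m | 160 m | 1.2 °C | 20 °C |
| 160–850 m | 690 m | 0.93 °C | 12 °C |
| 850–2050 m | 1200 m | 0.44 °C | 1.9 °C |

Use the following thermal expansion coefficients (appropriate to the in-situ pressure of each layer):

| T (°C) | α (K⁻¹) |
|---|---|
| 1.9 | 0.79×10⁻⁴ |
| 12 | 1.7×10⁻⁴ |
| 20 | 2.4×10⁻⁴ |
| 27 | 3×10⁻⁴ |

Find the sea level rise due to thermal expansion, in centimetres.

Layer 1 at 20 °C → α = 2.4×10⁻⁴ K⁻¹
Layer 2 at 12 °C → α = 1.7×10⁻⁴ K⁻¹
Layer 3 at 1.9 °C → α = 0.79×10⁻⁴ K⁻¹
1.2 × 160 × 2.4×10⁻⁴ = 0.04608 m
160–850 m: 0.93 × 690 × 1.7×10⁻⁴ = 0.109089 m
Layer 3: 0.79×10⁻⁴ × 0.44 × 1200 = 0.041712 m
Δh = 0.04608 + 0.109089 + 0.041712 = 0.196881 m ≈ 19.7 cm

19.7 cm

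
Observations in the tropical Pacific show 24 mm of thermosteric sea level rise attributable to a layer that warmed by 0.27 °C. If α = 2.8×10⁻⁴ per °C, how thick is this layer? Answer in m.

H = Δh/(αΔT) = 0.024 / (2.8×10⁻⁴ × 0.27) ≈ 317.5 m

about 320 m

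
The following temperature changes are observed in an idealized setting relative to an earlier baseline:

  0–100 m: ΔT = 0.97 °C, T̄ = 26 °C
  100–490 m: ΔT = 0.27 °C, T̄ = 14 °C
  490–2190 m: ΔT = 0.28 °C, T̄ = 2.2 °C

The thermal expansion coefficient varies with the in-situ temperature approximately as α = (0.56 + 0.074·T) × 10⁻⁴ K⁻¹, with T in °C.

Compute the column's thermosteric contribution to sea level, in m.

Δh ≈ 0.075 m

Layer 1: α = (0.56 + 0.074×26)×10⁻⁴ = 2.484×10⁻⁴ K⁻¹
Layer 2: α = (0.56 + 0.074×14)×10⁻⁴ = 1.596×10⁻⁴ K⁻¹
Layer 3: α = (0.56 + 0.074×2.2)×10⁻⁴ = 0.7228×10⁻⁴ K⁻¹
0–100 m: 0.97 × 100 × 2.484×10⁻⁴ = 0.0240948 m
1.596×10⁻⁴ × 0.27 × 390 = 0.01680588 m
Layer 3: 0.7228×10⁻⁴ × 0.28 × 1700 = 0.03440528 m
Δh = 0.0240948 + 0.01680588 + 0.03440528 = 0.07530596 m ≈ 0.075 m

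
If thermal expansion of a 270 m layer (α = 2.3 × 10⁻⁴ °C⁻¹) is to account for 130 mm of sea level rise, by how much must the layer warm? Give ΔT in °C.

2.09 °C

ΔT = Δh/(αH) = 0.13 / (2.3×10⁻⁴ × 270) ≈ 2.093 °C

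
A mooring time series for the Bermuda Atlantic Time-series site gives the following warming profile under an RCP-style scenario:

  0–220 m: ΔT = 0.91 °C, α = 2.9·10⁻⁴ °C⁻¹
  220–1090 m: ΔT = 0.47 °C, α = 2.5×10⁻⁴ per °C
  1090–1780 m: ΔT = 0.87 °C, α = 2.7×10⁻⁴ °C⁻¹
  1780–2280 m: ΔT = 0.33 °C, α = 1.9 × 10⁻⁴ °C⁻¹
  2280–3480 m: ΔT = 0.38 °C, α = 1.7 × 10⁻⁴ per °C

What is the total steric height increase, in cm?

Δh ≈ 43.1 cm

0–220 m: 2.9×10⁻⁴ × 0.91 × 220 = 0.058058 m
2.5×10⁻⁴ × 0.47 × 870 = 0.102225 m
Layer 3: 0.87 × 690 × 2.7×10⁻⁴ = 0.162081 m
Layer 4: 1.9×10⁻⁴ × 500 × 0.33 = 0.03135 m
Layer 5: 0.38 × 1.7×10⁻⁴ × 1200 = 0.07752 m
Δh = 0.058058 + 0.102225 + 0.162081 + 0.03135 + 0.07752 = 0.431234 m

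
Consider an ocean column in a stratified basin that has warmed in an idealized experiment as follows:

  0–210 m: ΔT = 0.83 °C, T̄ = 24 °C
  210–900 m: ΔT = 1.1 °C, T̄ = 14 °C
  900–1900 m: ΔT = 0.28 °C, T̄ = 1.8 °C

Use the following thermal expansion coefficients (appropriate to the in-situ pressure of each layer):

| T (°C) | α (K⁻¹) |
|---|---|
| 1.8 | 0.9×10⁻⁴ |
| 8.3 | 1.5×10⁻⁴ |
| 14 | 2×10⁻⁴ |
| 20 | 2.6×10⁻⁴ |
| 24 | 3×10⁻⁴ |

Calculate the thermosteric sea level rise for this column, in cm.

Layer 1 at 24 °C → α = 3×10⁻⁴ K⁻¹
Layer 2 at 14 °C → α = 2×10⁻⁴ K⁻¹
Layer 3 at 1.8 °C → α = 0.9×10⁻⁴ K⁻¹
Layer 1: 0.83 × 210 × 3×10⁻⁴ = 0.05229 m
Layer 2: 2×10⁻⁴ × 690 × 1.1 = 0.15180 m
900–1900 m: 1000 × 0.28 × 0.9×10⁻⁴ = 0.02520 m
Δh = 0.05229 + 0.15180 + 0.02520 = 0.22929 m

Δh = 22.9 cm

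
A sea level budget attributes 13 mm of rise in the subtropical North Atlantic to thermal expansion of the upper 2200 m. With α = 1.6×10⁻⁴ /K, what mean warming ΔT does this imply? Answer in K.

0.0369 K

ΔT = Δh/(αH) = 0.013 / (1.6×10⁻⁴ × 2200) ≈ 0.03693 K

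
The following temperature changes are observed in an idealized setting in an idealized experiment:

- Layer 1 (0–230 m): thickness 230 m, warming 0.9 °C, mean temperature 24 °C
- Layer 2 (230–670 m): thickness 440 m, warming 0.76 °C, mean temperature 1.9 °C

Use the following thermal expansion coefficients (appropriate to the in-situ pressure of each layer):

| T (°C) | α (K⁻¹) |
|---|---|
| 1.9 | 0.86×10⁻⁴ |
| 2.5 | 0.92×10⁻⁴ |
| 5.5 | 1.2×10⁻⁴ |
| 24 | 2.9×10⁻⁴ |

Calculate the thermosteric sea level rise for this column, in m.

Layer 1 at 24 °C → α = 2.9×10⁻⁴ K⁻¹
Layer 2 at 1.9 °C → α = 0.86×10⁻⁴ K⁻¹
Layer 1: 2.9×10⁻⁴ × 230 × 0.9 = 0.06003 m
Layer 2: 0.76 × 0.86×10⁻⁴ × 440 = 0.0287584 m
Δh = 0.06003 + 0.0287584 = 0.0887884 m ≈ 0.0888 m

0.0888 m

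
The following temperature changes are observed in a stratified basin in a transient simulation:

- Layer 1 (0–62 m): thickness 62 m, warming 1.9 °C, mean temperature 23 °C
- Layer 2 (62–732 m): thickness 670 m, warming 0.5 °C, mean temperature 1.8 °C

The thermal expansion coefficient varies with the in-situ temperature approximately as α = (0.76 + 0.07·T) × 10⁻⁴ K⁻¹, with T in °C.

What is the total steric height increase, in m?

Δh = 0.0576 m

Layer 1: α = (0.76 + 0.07×23)×10⁻⁴ = 2.37×10⁻⁴ K⁻¹
Layer 2: α = (0.76 + 0.07×1.8)×10⁻⁴ = 0.886×10⁻⁴ K⁻¹
Layer 1: 2.37×10⁻⁴ × 1.9 × 62 = 0.0279186 m
0.5 × 670 × 0.886×10⁻⁴ = 0.029681 m
Δh = 0.0279186 + 0.029681 = 0.0575996 m ≈ 0.0576 m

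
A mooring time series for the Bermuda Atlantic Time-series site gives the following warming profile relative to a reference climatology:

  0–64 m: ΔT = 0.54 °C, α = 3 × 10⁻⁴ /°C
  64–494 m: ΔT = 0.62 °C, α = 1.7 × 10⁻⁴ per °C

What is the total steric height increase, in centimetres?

3×10⁻⁴ × 0.54 × 64 = 0.010368 m
64–494 m: 1.7×10⁻⁴ × 430 × 0.62 = 0.045322 m
Δh = 0.010368 + 0.045322 = 0.05569 m

Δh = 5.6 cm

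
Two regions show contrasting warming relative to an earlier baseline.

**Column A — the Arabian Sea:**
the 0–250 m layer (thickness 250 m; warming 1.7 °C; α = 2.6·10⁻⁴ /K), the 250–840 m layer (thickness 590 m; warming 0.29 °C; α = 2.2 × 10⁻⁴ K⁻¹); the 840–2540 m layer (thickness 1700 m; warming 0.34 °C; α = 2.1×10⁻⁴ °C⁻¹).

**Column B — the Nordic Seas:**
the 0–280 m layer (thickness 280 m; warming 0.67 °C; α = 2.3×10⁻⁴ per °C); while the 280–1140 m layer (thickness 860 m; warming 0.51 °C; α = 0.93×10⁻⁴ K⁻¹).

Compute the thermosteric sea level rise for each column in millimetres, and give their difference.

Δh_A ≈ 270 mm, Δh_B ≈ 83.9 mm; difference ≈ 186 mm

A Layer 1: 2.6×10⁻⁴ × 1.7 × 250 = 0.11050 m
A 250–840 m: 2.2×10⁻⁴ × 0.29 × 590 = 0.037642 m
A 840–2540 m: 2.1×10⁻⁴ × 1700 × 0.34 = 0.12138 m
A total: 0.269522 m
B 0.67 × 2.3×10⁻⁴ × 280 = 0.043148 m
B 280–1140 m: 0.51 × 860 × 0.93×10⁻⁴ = 0.0407898 m
B total: 0.0839378 m
Difference: 0.269522 − 0.0839378 = 0.1855842 m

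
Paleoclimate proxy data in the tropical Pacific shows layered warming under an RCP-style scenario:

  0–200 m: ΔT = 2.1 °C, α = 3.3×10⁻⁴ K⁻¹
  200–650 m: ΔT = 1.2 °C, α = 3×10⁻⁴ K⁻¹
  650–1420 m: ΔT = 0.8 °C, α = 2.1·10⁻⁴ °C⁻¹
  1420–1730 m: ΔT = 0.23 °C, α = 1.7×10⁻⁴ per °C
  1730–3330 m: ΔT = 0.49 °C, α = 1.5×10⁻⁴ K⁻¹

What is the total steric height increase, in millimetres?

about 560 mm

0–200 m: 2.1 × 200 × 3.3×10⁻⁴ = 0.13860 m
Layer 2: 450 × 1.2 × 3×10⁻⁴ = 0.16200 m
0.8 × 770 × 2.1×10⁻⁴ = 0.12936 m
1.7×10⁻⁴ × 310 × 0.23 = 0.012121 m
Layer 5: 1600 × 1.5×10⁻⁴ × 0.49 = 0.11760 m
Δh = 0.13860 + 0.16200 + 0.12936 + 0.012121 + 0.11760 = 0.559681 m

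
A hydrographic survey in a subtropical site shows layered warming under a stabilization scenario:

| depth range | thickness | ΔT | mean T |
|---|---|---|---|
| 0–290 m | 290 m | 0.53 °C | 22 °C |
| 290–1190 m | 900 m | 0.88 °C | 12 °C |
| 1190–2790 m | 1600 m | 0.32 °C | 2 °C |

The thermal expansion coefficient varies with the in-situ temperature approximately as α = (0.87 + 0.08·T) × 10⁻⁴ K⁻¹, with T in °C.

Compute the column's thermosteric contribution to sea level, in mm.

Layer 1: α = (0.87 + 0.08×22)×10⁻⁴ = 2.63×10⁻⁴ K⁻¹
Layer 2: α = (0.87 + 0.08×12)×10⁻⁴ = 1.83×10⁻⁴ K⁻¹
Layer 3: α = (0.87 + 0.08×2)×10⁻⁴ = 1.03×10⁻⁴ K⁻¹
0–290 m: 0.53 × 290 × 2.63×10⁻⁴ = 0.0404231 m
290–1190 m: 900 × 0.88 × 1.83×10⁻⁴ = 0.144936 m
Layer 3: 1600 × 0.32 × 1.03×10⁻⁴ = 0.052736 m
Δh = 0.0404231 + 0.144936 + 0.052736 = 0.2380951 m

Δh = 238 mm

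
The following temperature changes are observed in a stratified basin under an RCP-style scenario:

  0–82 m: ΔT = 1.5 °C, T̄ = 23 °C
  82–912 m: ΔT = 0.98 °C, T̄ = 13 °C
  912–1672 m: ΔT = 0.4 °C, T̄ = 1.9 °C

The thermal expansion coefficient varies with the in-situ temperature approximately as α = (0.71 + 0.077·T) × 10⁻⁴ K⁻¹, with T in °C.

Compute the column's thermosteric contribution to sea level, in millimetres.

Layer 1: α = (0.71 + 0.077×23)×10⁻⁴ = 2.481×10⁻⁴ K⁻¹
Layer 2: α = (0.71 + 0.077×13)×10⁻⁴ = 1.711×10⁻⁴ K⁻¹
Layer 3: α = (0.71 + 0.077×1.9)×10⁻⁴ = 0.8563×10⁻⁴ K⁻¹
0–82 m: 1.5 × 2.481×10⁻⁴ × 82 = 0.0305163 m
82–912 m: 0.98 × 830 × 1.711×10⁻⁴ = 0.13917274 m
Layer 3: 0.4 × 0.8563×10⁻⁴ × 760 = 0.02603152 m
Δh = 0.0305163 + 0.13917274 + 0.02603152 = 0.19572056 m

Δh ≈ 196 mm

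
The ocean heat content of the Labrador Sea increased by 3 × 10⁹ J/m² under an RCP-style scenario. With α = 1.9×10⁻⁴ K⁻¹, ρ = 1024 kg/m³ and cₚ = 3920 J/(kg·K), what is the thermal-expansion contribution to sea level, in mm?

Δh = αQ/(ρcₚ) = 1.9×10⁻⁴ × 3×10⁹ / (1024 × 3920) ≈ 0.14200 m

Δh ≈ 142 mm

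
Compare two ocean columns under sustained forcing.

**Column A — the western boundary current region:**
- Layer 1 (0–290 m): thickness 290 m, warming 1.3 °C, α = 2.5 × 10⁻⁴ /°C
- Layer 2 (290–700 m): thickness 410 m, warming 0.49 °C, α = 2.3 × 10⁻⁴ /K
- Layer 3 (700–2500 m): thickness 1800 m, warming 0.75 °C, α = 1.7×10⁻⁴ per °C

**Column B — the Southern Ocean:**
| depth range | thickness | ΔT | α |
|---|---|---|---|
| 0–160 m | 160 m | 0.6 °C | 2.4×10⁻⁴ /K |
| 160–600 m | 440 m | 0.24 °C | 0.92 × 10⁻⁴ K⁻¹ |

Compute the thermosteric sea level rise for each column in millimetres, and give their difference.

A 290 × 1.3 × 2.5×10⁻⁴ = 0.09425 m
A 2.3×10⁻⁴ × 410 × 0.49 = 0.046207 m
A 1800 × 0.75 × 1.7×10⁻⁴ = 0.22950 m
A total: 0.369957 m
B 0.6 × 2.4×10⁻⁴ × 160 = 0.02304 m
B 160–600 m: 440 × 0.92×10⁻⁴ × 0.24 = 0.0097152 m
B total: 0.0327552 m
Difference: 0.369957 − 0.0327552 = 0.3372018 m

Δh_A ≈ 370 mm, Δh_B ≈ 33 mm; difference ≈ 340 mm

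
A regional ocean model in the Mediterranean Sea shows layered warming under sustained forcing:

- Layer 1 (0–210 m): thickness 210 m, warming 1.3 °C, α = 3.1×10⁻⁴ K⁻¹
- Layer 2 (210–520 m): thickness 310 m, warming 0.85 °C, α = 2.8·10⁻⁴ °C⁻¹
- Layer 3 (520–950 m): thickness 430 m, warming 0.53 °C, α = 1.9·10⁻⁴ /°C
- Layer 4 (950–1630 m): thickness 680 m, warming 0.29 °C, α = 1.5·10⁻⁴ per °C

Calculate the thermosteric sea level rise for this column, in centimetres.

Δh = 23.1 cm

Layer 1: 1.3 × 3.1×10⁻⁴ × 210 = 0.08463 m
210–520 m: 0.85 × 2.8×10⁻⁴ × 310 = 0.07378 m
Layer 3: 0.53 × 1.9×10⁻⁴ × 430 = 0.043301 m
680 × 0.29 × 1.5×10⁻⁴ = 0.02958 m
Δh = 0.08463 + 0.07378 + 0.043301 + 0.02958 = 0.231291 m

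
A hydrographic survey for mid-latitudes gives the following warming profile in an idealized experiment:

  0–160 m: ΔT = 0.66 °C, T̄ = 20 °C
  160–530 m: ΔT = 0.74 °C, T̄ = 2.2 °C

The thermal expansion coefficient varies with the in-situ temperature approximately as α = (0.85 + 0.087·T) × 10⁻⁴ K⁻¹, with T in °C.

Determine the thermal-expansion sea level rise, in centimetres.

5.59 cm

Layer 1: α = (0.85 + 0.087×20)×10⁻⁴ = 2.59×10⁻⁴ K⁻¹
Layer 2: α = (0.85 + 0.087×2.2)×10⁻⁴ = 1.0414×10⁻⁴ K⁻¹
Layer 1: 0.66 × 2.59×10⁻⁴ × 160 = 0.0273504 m
0.74 × 370 × 1.0414×10⁻⁴ = 0.028513532 m
Δh = 0.0273504 + 0.028513532 = 0.055863932 m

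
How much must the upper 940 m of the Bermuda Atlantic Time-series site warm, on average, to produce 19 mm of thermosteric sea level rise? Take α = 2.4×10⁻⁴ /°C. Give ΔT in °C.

ΔT = Δh/(αH) = 0.019 / (2.4×10⁻⁴ × 940) ≈ 0.08422 °C

about 0.0842 °C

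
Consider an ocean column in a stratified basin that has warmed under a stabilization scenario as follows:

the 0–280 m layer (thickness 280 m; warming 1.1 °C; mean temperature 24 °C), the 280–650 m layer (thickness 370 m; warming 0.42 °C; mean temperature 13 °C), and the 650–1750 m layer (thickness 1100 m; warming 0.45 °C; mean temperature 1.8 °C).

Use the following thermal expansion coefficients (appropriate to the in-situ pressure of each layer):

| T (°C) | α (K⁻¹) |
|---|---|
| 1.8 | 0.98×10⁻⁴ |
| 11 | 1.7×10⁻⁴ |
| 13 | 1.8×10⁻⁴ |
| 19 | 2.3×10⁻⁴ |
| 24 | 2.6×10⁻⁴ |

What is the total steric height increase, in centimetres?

Layer 1 at 24 °C → α = 2.6×10⁻⁴ K⁻¹
Layer 2 at 13 °C → α = 1.8×10⁻⁴ K⁻¹
Layer 3 at 1.8 °C → α = 0.98×10⁻⁴ K⁻¹
2.6×10⁻⁴ × 1.1 × 280 = 0.08008 m
280–650 m: 370 × 1.8×10⁻⁴ × 0.42 = 0.027972 m
650–1750 m: 0.98×10⁻⁴ × 1100 × 0.45 = 0.04851 m
Δh = 0.08008 + 0.027972 + 0.04851 = 0.156562 m ≈ 16 cm

16 cm of thermosteric rise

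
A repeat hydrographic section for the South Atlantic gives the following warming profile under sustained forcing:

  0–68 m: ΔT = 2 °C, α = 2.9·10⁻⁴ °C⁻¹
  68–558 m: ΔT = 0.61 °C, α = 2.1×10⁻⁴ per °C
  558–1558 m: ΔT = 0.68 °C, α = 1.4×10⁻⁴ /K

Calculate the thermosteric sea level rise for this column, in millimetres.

Layer 1: 2.9×10⁻⁴ × 68 × 2 = 0.03944 m
2.1×10⁻⁴ × 0.61 × 490 = 0.062769 m
1.4×10⁻⁴ × 0.68 × 1000 = 0.09520 m
Δh = 0.03944 + 0.062769 + 0.09520 = 0.197409 m ≈ 200 mm

Δh ≈ 200 mm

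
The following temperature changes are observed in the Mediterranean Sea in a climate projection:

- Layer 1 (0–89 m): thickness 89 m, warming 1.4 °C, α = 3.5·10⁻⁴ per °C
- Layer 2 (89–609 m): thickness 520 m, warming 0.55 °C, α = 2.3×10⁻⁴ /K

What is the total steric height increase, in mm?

3.5×10⁻⁴ × 89 × 1.4 = 0.04361 m
Layer 2: 520 × 0.55 × 2.3×10⁻⁴ = 0.06578 m
Δh = 0.04361 + 0.06578 = 0.10939 m

110 mm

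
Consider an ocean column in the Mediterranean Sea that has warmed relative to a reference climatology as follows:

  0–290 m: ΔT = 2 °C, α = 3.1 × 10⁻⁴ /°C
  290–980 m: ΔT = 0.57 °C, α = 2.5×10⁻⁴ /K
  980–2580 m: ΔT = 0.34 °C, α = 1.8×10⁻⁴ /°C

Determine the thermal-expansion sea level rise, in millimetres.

about 376 mm

Layer 1: 3.1×10⁻⁴ × 290 × 2 = 0.17980 m
290–980 m: 0.57 × 2.5×10⁻⁴ × 690 = 0.098325 m
Layer 3: 0.34 × 1.8×10⁻⁴ × 1600 = 0.09792 m
Δh = 0.17980 + 0.098325 + 0.09792 = 0.376045 m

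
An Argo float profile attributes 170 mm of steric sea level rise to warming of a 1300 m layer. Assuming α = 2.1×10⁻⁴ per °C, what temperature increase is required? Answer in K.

ΔT = Δh/(αH) = 0.17 / (2.1×10⁻⁴ × 1300) ≈ 0.6227 K

0.623 K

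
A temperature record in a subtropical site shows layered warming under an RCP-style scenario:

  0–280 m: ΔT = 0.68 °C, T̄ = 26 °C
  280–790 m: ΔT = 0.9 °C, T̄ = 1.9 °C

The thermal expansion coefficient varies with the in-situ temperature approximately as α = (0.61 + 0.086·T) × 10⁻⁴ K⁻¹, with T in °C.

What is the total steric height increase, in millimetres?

Layer 1: α = (0.61 + 0.086×26)×10⁻⁴ = 2.846×10⁻⁴ K⁻¹
Layer 2: α = (0.61 + 0.086×1.9)×10⁻⁴ = 0.7734×10⁻⁴ K⁻¹
Layer 1: 2.846×10⁻⁴ × 0.68 × 280 = 0.05418784 m
Layer 2: 0.7734×10⁻⁴ × 0.9 × 510 = 0.03549906 m
Δh = 0.05418784 + 0.03549906 = 0.0896869 m

Δh = 89.7 mm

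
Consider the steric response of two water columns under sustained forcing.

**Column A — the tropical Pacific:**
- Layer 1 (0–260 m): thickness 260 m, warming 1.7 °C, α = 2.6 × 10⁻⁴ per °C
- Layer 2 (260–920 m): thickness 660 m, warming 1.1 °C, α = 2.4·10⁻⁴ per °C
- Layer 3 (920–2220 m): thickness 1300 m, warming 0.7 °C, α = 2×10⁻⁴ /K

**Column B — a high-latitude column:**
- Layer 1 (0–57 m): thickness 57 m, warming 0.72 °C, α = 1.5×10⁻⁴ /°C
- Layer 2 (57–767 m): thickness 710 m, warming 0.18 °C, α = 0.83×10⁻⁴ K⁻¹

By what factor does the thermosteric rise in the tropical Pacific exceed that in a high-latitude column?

a factor of 28

A 1.7 × 260 × 2.6×10⁻⁴ = 0.11492 m
A Layer 2: 2.4×10⁻⁴ × 660 × 1.1 = 0.17424 m
A 2×10⁻⁴ × 1300 × 0.7 = 0.18200 m
A total: 0.47116 m
B 0–57 m: 1.5×10⁻⁴ × 57 × 0.72 = 0.006156 m
B 57–767 m: 0.18 × 710 × 0.83×10⁻⁴ = 0.0106074 m
B total: 0.0167634 m
Ratio: 0.47116 / 0.0167634 ≈ 28.11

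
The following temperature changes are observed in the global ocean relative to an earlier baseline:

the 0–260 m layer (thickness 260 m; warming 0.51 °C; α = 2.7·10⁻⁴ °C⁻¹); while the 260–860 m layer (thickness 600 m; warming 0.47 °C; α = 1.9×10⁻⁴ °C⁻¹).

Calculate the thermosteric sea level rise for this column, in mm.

about 89.4 mm

0.51 × 260 × 2.7×10⁻⁴ = 0.035802 m
260–860 m: 600 × 0.47 × 1.9×10⁻⁴ = 0.05358 m
Δh = 0.035802 + 0.05358 = 0.089382 m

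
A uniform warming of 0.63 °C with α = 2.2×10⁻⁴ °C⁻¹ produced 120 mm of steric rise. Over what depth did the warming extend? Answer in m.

H = Δh/(αΔT) = 0.12 / (2.2×10⁻⁴ × 0.63) ≈ 865.8 m

866 m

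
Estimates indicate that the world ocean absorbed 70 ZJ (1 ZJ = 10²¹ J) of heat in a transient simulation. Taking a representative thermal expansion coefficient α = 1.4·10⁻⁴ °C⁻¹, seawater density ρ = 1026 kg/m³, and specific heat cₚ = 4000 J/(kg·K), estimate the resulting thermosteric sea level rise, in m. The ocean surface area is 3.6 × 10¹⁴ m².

about 0.00663 m

Per unit area: Q = 70×10²¹ / (3.6×10¹⁴) ≈ 1.944×10⁸ J/m²
Δh = αQ/(ρcₚ) = 1.4×10⁻⁴ × 1.944×10⁸ / (1026 × 4000) ≈ 0.0066316 m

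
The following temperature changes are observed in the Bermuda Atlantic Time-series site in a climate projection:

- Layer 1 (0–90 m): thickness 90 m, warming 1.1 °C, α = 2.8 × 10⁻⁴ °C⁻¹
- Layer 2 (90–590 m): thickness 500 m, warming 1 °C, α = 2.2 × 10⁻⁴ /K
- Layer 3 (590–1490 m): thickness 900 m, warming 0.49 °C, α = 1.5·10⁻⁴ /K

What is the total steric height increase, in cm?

Δh = 20.4 cm

90 × 2.8×10⁻⁴ × 1.1 = 0.02772 m
Layer 2: 1 × 2.2×10⁻⁴ × 500 = 0.11000 m
Layer 3: 1.5×10⁻⁴ × 900 × 0.49 = 0.06615 m
Δh = 0.02772 + 0.11000 + 0.06615 = 0.20387 m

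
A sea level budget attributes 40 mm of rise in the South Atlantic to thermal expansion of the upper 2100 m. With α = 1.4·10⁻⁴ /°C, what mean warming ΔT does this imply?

ΔT = Δh/(αH) = 0.04 / (1.4×10⁻⁴ × 2100) ≈ 0.1361 °C

0.136 °C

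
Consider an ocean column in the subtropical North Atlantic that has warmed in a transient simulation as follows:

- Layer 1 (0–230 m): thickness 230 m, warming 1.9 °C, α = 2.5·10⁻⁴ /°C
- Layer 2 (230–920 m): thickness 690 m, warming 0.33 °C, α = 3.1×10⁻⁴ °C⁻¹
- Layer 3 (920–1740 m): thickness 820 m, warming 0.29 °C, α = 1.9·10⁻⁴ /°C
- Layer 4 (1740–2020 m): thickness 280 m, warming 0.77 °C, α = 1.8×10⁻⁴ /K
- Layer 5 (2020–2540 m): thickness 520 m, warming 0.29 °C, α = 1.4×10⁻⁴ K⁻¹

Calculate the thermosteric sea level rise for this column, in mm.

Δh ≈ 285 mm

Layer 1: 2.5×10⁻⁴ × 230 × 1.9 = 0.10925 m
690 × 0.33 × 3.1×10⁻⁴ = 0.070587 m
920–1740 m: 0.29 × 820 × 1.9×10⁻⁴ = 0.045182 m
1.8×10⁻⁴ × 0.77 × 280 = 0.038808 m
2020–2540 m: 0.29 × 520 × 1.4×10⁻⁴ = 0.021112 m
Δh = 0.10925 + 0.070587 + 0.045182 + 0.038808 + 0.021112 = 0.284939 m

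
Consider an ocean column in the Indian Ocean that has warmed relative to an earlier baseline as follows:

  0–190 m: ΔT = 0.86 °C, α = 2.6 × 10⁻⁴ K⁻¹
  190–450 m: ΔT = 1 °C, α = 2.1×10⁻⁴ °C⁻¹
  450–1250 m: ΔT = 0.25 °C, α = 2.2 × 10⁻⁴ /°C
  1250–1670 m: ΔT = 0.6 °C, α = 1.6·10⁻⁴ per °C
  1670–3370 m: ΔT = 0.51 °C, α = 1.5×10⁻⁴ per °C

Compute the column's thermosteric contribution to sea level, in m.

Δh ≈ 0.311 m

2.6×10⁻⁴ × 190 × 0.86 = 0.042484 m
190–450 m: 260 × 1 × 2.1×10⁻⁴ = 0.05460 m
Layer 3: 2.2×10⁻⁴ × 0.25 × 800 = 0.04400 m
Layer 4: 0.6 × 1.6×10⁻⁴ × 420 = 0.04032 m
1.5×10⁻⁴ × 0.51 × 1700 = 0.13005 m
Δh = 0.042484 + 0.05460 + 0.04400 + 0.04032 + 0.13005 = 0.311454 m ≈ 0.311 m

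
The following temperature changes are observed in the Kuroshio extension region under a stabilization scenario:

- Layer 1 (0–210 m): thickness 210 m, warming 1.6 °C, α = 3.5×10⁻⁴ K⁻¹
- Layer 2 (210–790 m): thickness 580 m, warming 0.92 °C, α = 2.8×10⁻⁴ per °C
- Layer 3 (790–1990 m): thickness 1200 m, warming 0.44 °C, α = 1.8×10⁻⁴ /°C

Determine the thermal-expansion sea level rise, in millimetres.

1.6 × 3.5×10⁻⁴ × 210 = 0.11760 m
Layer 2: 580 × 2.8×10⁻⁴ × 0.92 = 0.149408 m
Layer 3: 0.44 × 1200 × 1.8×10⁻⁴ = 0.09504 m
Δh = 0.11760 + 0.149408 + 0.09504 = 0.362048 m

360 mm of thermosteric rise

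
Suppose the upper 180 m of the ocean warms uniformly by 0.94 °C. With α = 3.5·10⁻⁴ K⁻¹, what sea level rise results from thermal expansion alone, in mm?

Δh = 59.2 mm

Δh = αΔT·H = 3.5×10⁻⁴ × 0.94 × 180 = 0.05922 m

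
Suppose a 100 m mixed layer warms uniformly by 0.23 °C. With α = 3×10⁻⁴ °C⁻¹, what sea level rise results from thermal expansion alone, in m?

Δh = αΔT·H = 3×10⁻⁴ × 0.23 × 100 = 0.00690 m

Δh = 0.00690 m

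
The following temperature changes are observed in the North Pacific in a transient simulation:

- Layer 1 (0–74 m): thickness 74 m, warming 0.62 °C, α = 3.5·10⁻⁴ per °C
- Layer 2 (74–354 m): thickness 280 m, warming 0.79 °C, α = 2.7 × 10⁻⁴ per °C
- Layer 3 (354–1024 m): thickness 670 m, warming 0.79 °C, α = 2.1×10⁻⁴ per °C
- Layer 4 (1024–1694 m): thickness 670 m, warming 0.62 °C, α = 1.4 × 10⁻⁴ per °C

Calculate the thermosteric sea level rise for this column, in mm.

Δh = 245 mm

Layer 1: 3.5×10⁻⁴ × 0.62 × 74 = 0.016058 m
Layer 2: 0.79 × 2.7×10⁻⁴ × 280 = 0.059724 m
354–1024 m: 2.1×10⁻⁴ × 0.79 × 670 = 0.111153 m
Layer 4: 1.4×10⁻⁴ × 670 × 0.62 = 0.058156 m
Δh = 0.016058 + 0.059724 + 0.111153 + 0.058156 = 0.245091 m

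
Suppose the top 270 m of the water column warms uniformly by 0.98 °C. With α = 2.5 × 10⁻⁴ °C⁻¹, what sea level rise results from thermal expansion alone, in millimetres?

Δh ≈ 66.2 mm

Δh = αΔT·H = 2.5×10⁻⁴ × 0.98 × 270 = 0.06615 m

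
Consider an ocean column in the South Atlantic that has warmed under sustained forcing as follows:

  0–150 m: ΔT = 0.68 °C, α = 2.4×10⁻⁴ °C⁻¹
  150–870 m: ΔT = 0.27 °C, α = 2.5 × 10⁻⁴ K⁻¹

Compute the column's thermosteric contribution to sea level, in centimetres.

0–150 m: 150 × 2.4×10⁻⁴ × 0.68 = 0.02448 m
Layer 2: 0.27 × 720 × 2.5×10⁻⁴ = 0.04860 m
Δh = 0.02448 + 0.04860 = 0.07308 m ≈ 7.31 cm

Δh ≈ 7.31 cm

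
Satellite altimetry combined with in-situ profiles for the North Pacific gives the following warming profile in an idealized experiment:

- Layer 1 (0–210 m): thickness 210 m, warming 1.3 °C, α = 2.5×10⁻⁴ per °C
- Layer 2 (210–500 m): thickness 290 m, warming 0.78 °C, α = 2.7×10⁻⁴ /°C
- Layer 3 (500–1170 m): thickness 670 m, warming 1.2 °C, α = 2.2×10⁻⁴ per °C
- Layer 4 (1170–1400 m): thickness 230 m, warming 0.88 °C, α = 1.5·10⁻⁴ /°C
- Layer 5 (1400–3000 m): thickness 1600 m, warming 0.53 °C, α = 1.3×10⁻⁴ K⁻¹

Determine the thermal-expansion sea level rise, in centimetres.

0–210 m: 210 × 2.5×10⁻⁴ × 1.3 = 0.06825 m
Layer 2: 2.7×10⁻⁴ × 0.78 × 290 = 0.061074 m
2.2×10⁻⁴ × 670 × 1.2 = 0.17688 m
1170–1400 m: 0.88 × 230 × 1.5×10⁻⁴ = 0.03036 m
1400–3000 m: 1.3×10⁻⁴ × 0.53 × 1600 = 0.11024 m
Δh = 0.06825 + 0.061074 + 0.17688 + 0.03036 + 0.11024 = 0.446804 m ≈ 45 cm

about 45 cm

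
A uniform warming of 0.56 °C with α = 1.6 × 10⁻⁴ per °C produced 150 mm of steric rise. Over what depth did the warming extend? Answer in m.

H = Δh/(αΔT) = 0.15 / (1.6×10⁻⁴ × 0.56) ≈ 1674 m

1670 m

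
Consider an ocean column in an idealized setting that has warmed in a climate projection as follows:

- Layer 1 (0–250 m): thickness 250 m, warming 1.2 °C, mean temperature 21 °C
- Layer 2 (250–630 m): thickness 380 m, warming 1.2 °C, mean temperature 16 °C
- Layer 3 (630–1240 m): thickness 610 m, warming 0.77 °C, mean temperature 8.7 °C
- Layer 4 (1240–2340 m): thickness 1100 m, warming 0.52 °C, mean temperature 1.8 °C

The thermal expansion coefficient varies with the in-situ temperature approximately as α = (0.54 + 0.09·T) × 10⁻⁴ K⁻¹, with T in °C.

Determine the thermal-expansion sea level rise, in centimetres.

26.5 cm

Layer 1: α = (0.54 + 0.09×21)×10⁻⁴ = 2.43×10⁻⁴ K⁻¹
Layer 2: α = (0.54 + 0.09×16)×10⁻⁴ = 1.98×10⁻⁴ K⁻¹
Layer 3: α = (0.54 + 0.09×8.7)×10⁻⁴ = 1.323×10⁻⁴ K⁻¹
Layer 4: α = (0.54 + 0.09×1.8)×10⁻⁴ = 0.702×10⁻⁴ K⁻¹
250 × 2.43×10⁻⁴ × 1.2 = 0.07290 m
250–630 m: 380 × 1.98×10⁻⁴ × 1.2 = 0.090288 m
Layer 3: 610 × 0.77 × 1.323×10⁻⁴ = 0.06214131 m
Layer 4: 0.52 × 1100 × 0.702×10⁻⁴ = 0.0401544 m
Δh = 0.07290 + 0.090288 + 0.06214131 + 0.0401544 = 0.26548371 m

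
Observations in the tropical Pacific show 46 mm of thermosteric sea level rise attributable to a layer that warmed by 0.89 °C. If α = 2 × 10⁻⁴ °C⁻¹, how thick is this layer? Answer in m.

H = Δh/(αΔT) = 0.046 / (2×10⁻⁴ × 0.89) ≈ 258.4 m

H ≈ 258 m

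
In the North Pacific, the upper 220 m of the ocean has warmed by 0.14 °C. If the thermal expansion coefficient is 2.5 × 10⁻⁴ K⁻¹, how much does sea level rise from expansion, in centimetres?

Δh = αΔT·H = 2.5×10⁻⁴ × 0.14 × 220 = 0.00770 m

0.77 cm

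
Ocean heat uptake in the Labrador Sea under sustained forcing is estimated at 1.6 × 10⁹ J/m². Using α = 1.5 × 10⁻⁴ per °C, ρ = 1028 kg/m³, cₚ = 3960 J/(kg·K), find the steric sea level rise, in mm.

Δh = αQ/(ρcₚ) = 1.5×10⁻⁴ × 1.6×10⁹ / (1028 × 3960) ≈ 0.058955 m

Δh ≈ 59.0 mm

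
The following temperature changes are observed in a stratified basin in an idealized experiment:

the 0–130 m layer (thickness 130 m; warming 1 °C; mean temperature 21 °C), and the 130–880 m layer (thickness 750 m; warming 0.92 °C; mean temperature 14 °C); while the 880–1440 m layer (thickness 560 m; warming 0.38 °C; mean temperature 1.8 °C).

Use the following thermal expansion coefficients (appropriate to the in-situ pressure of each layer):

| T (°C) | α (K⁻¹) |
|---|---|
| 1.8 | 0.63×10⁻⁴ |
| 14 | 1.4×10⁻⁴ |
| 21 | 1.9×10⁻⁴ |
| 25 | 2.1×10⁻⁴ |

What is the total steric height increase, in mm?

135 mm

Layer 1 at 21 °C → α = 1.9×10⁻⁴ K⁻¹
Layer 2 at 14 °C → α = 1.4×10⁻⁴ K⁻¹
Layer 3 at 1.8 °C → α = 0.63×10⁻⁴ K⁻¹
130 × 1 × 1.9×10⁻⁴ = 0.02470 m
Layer 2: 0.92 × 750 × 1.4×10⁻⁴ = 0.09660 m
0.63×10⁻⁴ × 560 × 0.38 = 0.0134064 m
Δh = 0.02470 + 0.09660 + 0.0134064 = 0.1347064 m ≈ 135 mm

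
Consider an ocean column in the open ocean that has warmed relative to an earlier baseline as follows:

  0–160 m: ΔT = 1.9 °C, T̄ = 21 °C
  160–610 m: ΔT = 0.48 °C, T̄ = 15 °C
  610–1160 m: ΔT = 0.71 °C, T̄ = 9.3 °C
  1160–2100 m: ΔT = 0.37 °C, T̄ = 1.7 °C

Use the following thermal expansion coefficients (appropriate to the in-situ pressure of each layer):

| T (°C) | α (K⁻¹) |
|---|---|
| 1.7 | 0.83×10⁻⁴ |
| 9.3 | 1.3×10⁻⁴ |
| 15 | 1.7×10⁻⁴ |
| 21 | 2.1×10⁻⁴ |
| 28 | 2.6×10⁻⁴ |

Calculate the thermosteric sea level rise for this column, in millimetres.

180 mm of thermosteric rise

Layer 1 at 21 °C → α = 2.1×10⁻⁴ K⁻¹
Layer 2 at 15 °C → α = 1.7×10⁻⁴ K⁻¹
Layer 3 at 9.3 °C → α = 1.3×10⁻⁴ K⁻¹
Layer 4 at 1.7 °C → α = 0.83×10⁻⁴ K⁻¹
Layer 1: 1.9 × 2.1×10⁻⁴ × 160 = 0.06384 m
Layer 2: 0.48 × 450 × 1.7×10⁻⁴ = 0.03672 m
Layer 3: 0.71 × 1.3×10⁻⁴ × 550 = 0.050765 m
Layer 4: 940 × 0.37 × 0.83×10⁻⁴ = 0.0288674 m
Δh = 0.06384 + 0.03672 + 0.050765 + 0.0288674 = 0.1801924 m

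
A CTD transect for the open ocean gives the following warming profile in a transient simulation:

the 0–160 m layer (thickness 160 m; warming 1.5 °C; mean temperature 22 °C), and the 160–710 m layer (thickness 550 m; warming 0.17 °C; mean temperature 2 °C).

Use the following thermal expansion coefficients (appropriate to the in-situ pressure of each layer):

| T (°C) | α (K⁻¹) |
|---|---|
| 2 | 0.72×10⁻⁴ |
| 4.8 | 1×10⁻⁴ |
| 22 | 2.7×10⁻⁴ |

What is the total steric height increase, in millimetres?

Layer 1 at 22 °C → α = 2.7×10⁻⁴ K⁻¹
Layer 2 at 2 °C → α = 0.72×10⁻⁴ K⁻¹
0–160 m: 1.5 × 2.7×10⁻⁴ × 160 = 0.06480 m
Layer 2: 0.17 × 550 × 0.72×10⁻⁴ = 0.006732 m
Δh = 0.06480 + 0.006732 = 0.071532 m

71.5 mm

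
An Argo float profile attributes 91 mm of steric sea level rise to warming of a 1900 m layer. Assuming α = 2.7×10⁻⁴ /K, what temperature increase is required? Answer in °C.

ΔT = Δh/(αH) = 0.091 / (2.7×10⁻⁴ × 1900) ≈ 0.1774 °C

0.177 °C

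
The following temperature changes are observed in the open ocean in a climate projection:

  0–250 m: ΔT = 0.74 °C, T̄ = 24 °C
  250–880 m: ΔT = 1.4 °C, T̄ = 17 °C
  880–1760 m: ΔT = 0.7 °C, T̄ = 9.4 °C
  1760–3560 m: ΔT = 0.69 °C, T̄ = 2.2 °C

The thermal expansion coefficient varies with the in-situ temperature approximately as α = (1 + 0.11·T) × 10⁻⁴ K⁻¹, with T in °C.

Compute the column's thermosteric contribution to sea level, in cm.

Layer 1: α = (1 + 0.11×24)×10⁻⁴ = 3.64×10⁻⁴ K⁻¹
Layer 2: α = (1 + 0.11×17)×10⁻⁴ = 2.87×10⁻⁴ K⁻¹
Layer 3: α = (1 + 0.11×9.4)×10⁻⁴ = 2.034×10⁻⁴ K⁻¹
Layer 4: α = (1 + 0.11×2.2)×10⁻⁴ = 1.242×10⁻⁴ K⁻¹
Layer 1: 3.64×10⁻⁴ × 250 × 0.74 = 0.06734 m
Layer 2: 630 × 1.4 × 2.87×10⁻⁴ = 0.253134 m
880–1760 m: 880 × 2.034×10⁻⁴ × 0.7 = 0.1252944 m
1800 × 0.69 × 1.242×10⁻⁴ = 0.1542564 m
Δh = 0.06734 + 0.253134 + 0.1252944 + 0.1542564 = 0.6000248 m ≈ 60.0 cm

about 60.0 cm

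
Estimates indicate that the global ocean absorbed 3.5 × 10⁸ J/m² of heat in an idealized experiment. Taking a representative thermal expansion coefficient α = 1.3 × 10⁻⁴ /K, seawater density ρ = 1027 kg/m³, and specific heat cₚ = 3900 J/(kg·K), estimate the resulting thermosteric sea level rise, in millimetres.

Δh = 11.4 mm

Δh = αQ/(ρcₚ) = 1.3×10⁻⁴ × 3.5×10⁸ / (1027 × 3900) ≈ 0.01136 m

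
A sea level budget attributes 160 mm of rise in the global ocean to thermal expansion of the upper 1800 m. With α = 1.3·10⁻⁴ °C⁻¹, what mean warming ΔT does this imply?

about 0.684 K

ΔT = Δh/(αH) = 0.16 / (1.3×10⁻⁴ × 1800) ≈ 0.6838 K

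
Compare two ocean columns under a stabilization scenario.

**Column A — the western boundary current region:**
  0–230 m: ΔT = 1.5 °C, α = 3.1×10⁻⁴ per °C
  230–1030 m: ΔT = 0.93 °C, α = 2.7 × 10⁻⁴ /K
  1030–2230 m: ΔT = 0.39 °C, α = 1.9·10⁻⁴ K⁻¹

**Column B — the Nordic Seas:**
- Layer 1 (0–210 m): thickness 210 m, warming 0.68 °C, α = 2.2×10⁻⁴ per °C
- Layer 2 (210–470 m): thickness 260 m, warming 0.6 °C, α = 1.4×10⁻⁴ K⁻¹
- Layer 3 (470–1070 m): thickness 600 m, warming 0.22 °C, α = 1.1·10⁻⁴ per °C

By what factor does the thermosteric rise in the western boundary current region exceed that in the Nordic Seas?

A Layer 1: 230 × 3.1×10⁻⁴ × 1.5 = 0.10695 m
A 800 × 0.93 × 2.7×10⁻⁴ = 0.20088 m
A 1030–2230 m: 1.9×10⁻⁴ × 0.39 × 1200 = 0.08892 m
A total: 0.39675 m
B Layer 1: 210 × 0.68 × 2.2×10⁻⁴ = 0.031416 m
B 260 × 1.4×10⁻⁴ × 0.6 = 0.02184 m
B 0.22 × 600 × 1.1×10⁻⁴ = 0.01452 m
B total: 0.067776 m
Ratio: 0.39675 / 0.067776 ≈ 5.854

5.9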